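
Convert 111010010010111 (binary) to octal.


Group into 3-bit groups: 111010010010111
  111 = 7
  010 = 2
  010 = 2
  010 = 2
  111 = 7
= 0o72227


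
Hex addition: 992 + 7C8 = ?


Align and add column by column (LSB to MSB, each column mod 16 with carry):
  0992
+ 07C8
  ----
  col 0: 2(2) + 8(8) + 0 (carry in) = 10 → A(10), carry out 0
  col 1: 9(9) + C(12) + 0 (carry in) = 21 → 5(5), carry out 1
  col 2: 9(9) + 7(7) + 1 (carry in) = 17 → 1(1), carry out 1
  col 3: 0(0) + 0(0) + 1 (carry in) = 1 → 1(1), carry out 0
Reading digits MSB→LSB: 115A
Strip leading zeros: 115A
= 0x115A


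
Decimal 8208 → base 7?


Divide by 7 repeatedly:
8208 ÷ 7 = 1172 remainder 4
1172 ÷ 7 = 167 remainder 3
167 ÷ 7 = 23 remainder 6
23 ÷ 7 = 3 remainder 2
3 ÷ 7 = 0 remainder 3
Reading remainders bottom-up:
= 32634


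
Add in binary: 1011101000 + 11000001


Align and add column by column (LSB to MSB, carry propagating):
  01011101000
+ 00011000001
  -----------
  col 0: 0 + 1 + 0 (carry in) = 1 → bit 1, carry out 0
  col 1: 0 + 0 + 0 (carry in) = 0 → bit 0, carry out 0
  col 2: 0 + 0 + 0 (carry in) = 0 → bit 0, carry out 0
  col 3: 1 + 0 + 0 (carry in) = 1 → bit 1, carry out 0
  col 4: 0 + 0 + 0 (carry in) = 0 → bit 0, carry out 0
  col 5: 1 + 0 + 0 (carry in) = 1 → bit 1, carry out 0
  col 6: 1 + 1 + 0 (carry in) = 2 → bit 0, carry out 1
  col 7: 1 + 1 + 1 (carry in) = 3 → bit 1, carry out 1
  col 8: 0 + 0 + 1 (carry in) = 1 → bit 1, carry out 0
  col 9: 1 + 0 + 0 (carry in) = 1 → bit 1, carry out 0
  col 10: 0 + 0 + 0 (carry in) = 0 → bit 0, carry out 0
Reading bits MSB→LSB: 01110101001
Strip leading zeros: 1110101001
= 1110101001


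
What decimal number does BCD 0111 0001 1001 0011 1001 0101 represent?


Each 4-bit group → digit:
  0111 → 7
  0001 → 1
  1001 → 9
  0011 → 3
  1001 → 9
  0101 → 5
= 719395


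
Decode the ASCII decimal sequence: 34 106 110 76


Codes (decimal): 34 106 110 76
Per-code ASCII lookup:
  34  (special character) → '"'
  106  (range 97-122: lowercase, 106 - 97 = 9) → 'j'
  110  (range 97-122: lowercase, 110 - 97 = 13) → 'n'
  76  (range 65-90: uppercase, 76 - 65 = 11) → 'L'
= '"jnL'


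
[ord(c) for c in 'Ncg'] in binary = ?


String: 'Ncg'  (3 characters)
Per-character ASCII lookup:
  'N': uppercase starts at 65: 'N' = 65 + 13 = 78 → 1001110
  'c': lowercase starts at 97: 'c' = 97 + 2 = 99 → 1100011
  'g': lowercase starts at 97: 'g' = 97 + 6 = 103 → 1100111
= 1001110 1100011 1100111


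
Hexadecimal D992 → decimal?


Positional values:
Position 0: 2 × 16^0 = 2 × 1 = 2
Position 1: 9 × 16^1 = 9 × 16 = 144
Position 2: 9 × 16^2 = 9 × 256 = 2304
Position 3: D × 16^3 = 13 × 4096 = 53248
Sum = 2 + 144 + 2304 + 53248
= 55698


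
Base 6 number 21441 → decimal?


Positional values (base 6):
  1 × 6^0 = 1 × 1 = 1
  4 × 6^1 = 4 × 6 = 24
  4 × 6^2 = 4 × 36 = 144
  1 × 6^3 = 1 × 216 = 216
  2 × 6^4 = 2 × 1296 = 2592
Sum = 1 + 24 + 144 + 216 + 2592
= 2977


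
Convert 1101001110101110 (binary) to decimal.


Positional values:
Bit 1: 1 × 2^1 = 2
Bit 2: 1 × 2^2 = 4
Bit 3: 1 × 2^3 = 8
Bit 5: 1 × 2^5 = 32
Bit 7: 1 × 2^7 = 128
Bit 8: 1 × 2^8 = 256
Bit 9: 1 × 2^9 = 512
Bit 12: 1 × 2^12 = 4096
Bit 14: 1 × 2^14 = 16384
Bit 15: 1 × 2^15 = 32768
Sum = 2 + 4 + 8 + 32 + 128 + 256 + 512 + 4096 + 16384 + 32768
= 54190


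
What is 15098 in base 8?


Divide by 8 repeatedly:
15098 ÷ 8 = 1887 remainder 2
1887 ÷ 8 = 235 remainder 7
235 ÷ 8 = 29 remainder 3
29 ÷ 8 = 3 remainder 5
3 ÷ 8 = 0 remainder 3
Reading remainders bottom-up:
= 0o35372


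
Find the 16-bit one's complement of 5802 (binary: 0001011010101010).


Original: 0001011010101010
Invert all bits:
  bit 0: 0 → 1
  bit 1: 0 → 1
  bit 2: 0 → 1
  bit 3: 1 → 0
  bit 4: 0 → 1
  bit 5: 1 → 0
  bit 6: 1 → 0
  bit 7: 0 → 1
  bit 8: 1 → 0
  bit 9: 0 → 1
  bit 10: 1 → 0
  bit 11: 0 → 1
  bit 12: 1 → 0
  bit 13: 0 → 1
  bit 14: 1 → 0
  bit 15: 0 → 1
= 1110100101010101


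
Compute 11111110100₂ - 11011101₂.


Align and subtract column by column (LSB to MSB, borrowing when needed):
  11111110100
- 00011011101
  -----------
  col 0: (0 - 0 borrow-in) - 1 → borrow from next column: (0+2) - 1 = 1, borrow out 1
  col 1: (0 - 1 borrow-in) - 0 → borrow from next column: (-1+2) - 0 = 1, borrow out 1
  col 2: (1 - 1 borrow-in) - 1 → borrow from next column: (0+2) - 1 = 1, borrow out 1
  col 3: (0 - 1 borrow-in) - 1 → borrow from next column: (-1+2) - 1 = 0, borrow out 1
  col 4: (1 - 1 borrow-in) - 1 → borrow from next column: (0+2) - 1 = 1, borrow out 1
  col 5: (1 - 1 borrow-in) - 0 → 0 - 0 = 0, borrow out 0
  col 6: (1 - 0 borrow-in) - 1 → 1 - 1 = 0, borrow out 0
  col 7: (1 - 0 borrow-in) - 1 → 1 - 1 = 0, borrow out 0
  col 8: (1 - 0 borrow-in) - 0 → 1 - 0 = 1, borrow out 0
  col 9: (1 - 0 borrow-in) - 0 → 1 - 0 = 1, borrow out 0
  col 10: (1 - 0 borrow-in) - 0 → 1 - 0 = 1, borrow out 0
Reading bits MSB→LSB: 11100010111
Strip leading zeros: 11100010111
= 11100010111


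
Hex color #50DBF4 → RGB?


Hex: #50DBF4
R = 50₁₆ = 80
G = DB₁₆ = 219
B = F4₁₆ = 244
= RGB(80, 219, 244)


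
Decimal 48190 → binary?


Divide by 2 repeatedly:
48190 ÷ 2 = 24095 remainder 0
24095 ÷ 2 = 12047 remainder 1
12047 ÷ 2 = 6023 remainder 1
6023 ÷ 2 = 3011 remainder 1
3011 ÷ 2 = 1505 remainder 1
1505 ÷ 2 = 752 remainder 1
752 ÷ 2 = 376 remainder 0
376 ÷ 2 = 188 remainder 0
188 ÷ 2 = 94 remainder 0
94 ÷ 2 = 47 remainder 0
47 ÷ 2 = 23 remainder 1
23 ÷ 2 = 11 remainder 1
11 ÷ 2 = 5 remainder 1
5 ÷ 2 = 2 remainder 1
2 ÷ 2 = 1 remainder 0
1 ÷ 2 = 0 remainder 1
Reading remainders bottom-up:
= 1011110000111110


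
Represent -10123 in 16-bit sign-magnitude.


Sign bit: 1 (negative)
Magnitude: 10123 = 010011110001011
= 1010011110001011


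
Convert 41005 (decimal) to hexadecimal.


Divide by 16 repeatedly:
41005 ÷ 16 = 2562 remainder 13 (D)
2562 ÷ 16 = 160 remainder 2 (2)
160 ÷ 16 = 10 remainder 0 (0)
10 ÷ 16 = 0 remainder 10 (A)
Reading remainders bottom-up:
= 0xA02D


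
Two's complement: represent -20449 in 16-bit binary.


Original: 0100111111100001
Step 1 - Invert all bits: 1011000000011110
Step 2 - Add 1: 1011000000011110 + 1
= 1011000000011111 (represents -20449)


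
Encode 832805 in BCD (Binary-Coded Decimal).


Each digit → 4-bit binary:
  8 → 1000
  3 → 0011
  2 → 0010
  8 → 1000
  0 → 0000
  5 → 0101
= 1000 0011 0010 1000 0000 0101


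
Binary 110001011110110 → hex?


Group into 4-bit nibbles: 0110001011110110
  0110 = 6
  0010 = 2
  1111 = F
  0110 = 6
= 0x62F6


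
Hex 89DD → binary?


Each hex digit → 4 binary bits:
  8 = 1000
  9 = 1001
  D = 1101
  D = 1101
Concatenate: 1000 1001 1101 1101
= 1000100111011101


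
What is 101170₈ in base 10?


Positional values:
Position 0: 0 × 8^0 = 0
Position 1: 7 × 8^1 = 56
Position 2: 1 × 8^2 = 64
Position 3: 1 × 8^3 = 512
Position 4: 0 × 8^4 = 0
Position 5: 1 × 8^5 = 32768
Sum = 0 + 56 + 64 + 512 + 0 + 32768
= 33400


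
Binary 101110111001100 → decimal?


Positional values:
Bit 2: 1 × 2^2 = 4
Bit 3: 1 × 2^3 = 8
Bit 6: 1 × 2^6 = 64
Bit 7: 1 × 2^7 = 128
Bit 8: 1 × 2^8 = 256
Bit 10: 1 × 2^10 = 1024
Bit 11: 1 × 2^11 = 2048
Bit 12: 1 × 2^12 = 4096
Bit 14: 1 × 2^14 = 16384
Sum = 4 + 8 + 64 + 128 + 256 + 1024 + 2048 + 4096 + 16384
= 24012


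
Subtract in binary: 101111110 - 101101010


Align and subtract column by column (LSB to MSB, borrowing when needed):
  101111110
- 101101010
  ---------
  col 0: (0 - 0 borrow-in) - 0 → 0 - 0 = 0, borrow out 0
  col 1: (1 - 0 borrow-in) - 1 → 1 - 1 = 0, borrow out 0
  col 2: (1 - 0 borrow-in) - 0 → 1 - 0 = 1, borrow out 0
  col 3: (1 - 0 borrow-in) - 1 → 1 - 1 = 0, borrow out 0
  col 4: (1 - 0 borrow-in) - 0 → 1 - 0 = 1, borrow out 0
  col 5: (1 - 0 borrow-in) - 1 → 1 - 1 = 0, borrow out 0
  col 6: (1 - 0 borrow-in) - 1 → 1 - 1 = 0, borrow out 0
  col 7: (0 - 0 borrow-in) - 0 → 0 - 0 = 0, borrow out 0
  col 8: (1 - 0 borrow-in) - 1 → 1 - 1 = 0, borrow out 0
Reading bits MSB→LSB: 000010100
Strip leading zeros: 10100
= 10100


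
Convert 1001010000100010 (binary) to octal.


Group into 3-bit groups: 001001010000100010
  001 = 1
  001 = 1
  010 = 2
  000 = 0
  100 = 4
  010 = 2
= 0o112042


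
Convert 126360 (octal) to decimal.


Positional values:
Position 0: 0 × 8^0 = 0
Position 1: 6 × 8^1 = 48
Position 2: 3 × 8^2 = 192
Position 3: 6 × 8^3 = 3072
Position 4: 2 × 8^4 = 8192
Position 5: 1 × 8^5 = 32768
Sum = 0 + 48 + 192 + 3072 + 8192 + 32768
= 44272


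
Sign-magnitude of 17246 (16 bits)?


Sign bit: 0 (positive)
Magnitude: 17246 = 100001101011110
= 0100001101011110


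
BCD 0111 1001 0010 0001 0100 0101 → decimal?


Each 4-bit group → digit:
  0111 → 7
  1001 → 9
  0010 → 2
  0001 → 1
  0100 → 4
  0101 → 5
= 792145


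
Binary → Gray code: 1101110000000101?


Binary: 1101110000000101
Gray code: G = B XOR (B >> 1)
B >> 1 = 0110111000000010
1101110000000101 XOR 0110111000000010:
  1 XOR 0 = 1
  1 XOR 1 = 0
  0 XOR 1 = 1
  1 XOR 0 = 1
  1 XOR 1 = 0
  1 XOR 1 = 0
  0 XOR 1 = 1
  0 XOR 0 = 0
  0 XOR 0 = 0
  0 XOR 0 = 0
  0 XOR 0 = 0
  0 XOR 0 = 0
  0 XOR 0 = 0
  1 XOR 0 = 1
  0 XOR 1 = 1
  1 XOR 0 = 1
= 1011001000000111


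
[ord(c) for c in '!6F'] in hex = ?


String: '!6F'  (3 characters)
Per-character ASCII lookup:
  '!': special character: '!' = 33 → 0x21
  '6': digits start at 48: '6' = 48 + 6 = 54 → 0x36
  'F': uppercase starts at 65: 'F' = 65 + 5 = 70 → 0x46
= 0x21 0x36 0x46


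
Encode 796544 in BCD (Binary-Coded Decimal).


Each digit → 4-bit binary:
  7 → 0111
  9 → 1001
  6 → 0110
  5 → 0101
  4 → 0100
  4 → 0100
= 0111 1001 0110 0101 0100 0100


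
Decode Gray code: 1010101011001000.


Gray code: 1010101011001000
MSB stays the same: 1
Each subsequent bit = prev_binary XOR current_gray:
  B[1] = 1 XOR 0 = 1
  B[2] = 1 XOR 1 = 0
  B[3] = 0 XOR 0 = 0
  B[4] = 0 XOR 1 = 1
  B[5] = 1 XOR 0 = 1
  B[6] = 1 XOR 1 = 0
  B[7] = 0 XOR 0 = 0
  B[8] = 0 XOR 1 = 1
  B[9] = 1 XOR 1 = 0
  B[10] = 0 XOR 0 = 0
  B[11] = 0 XOR 0 = 0
  B[12] = 0 XOR 1 = 1
  B[13] = 1 XOR 0 = 1
  B[14] = 1 XOR 0 = 1
  B[15] = 1 XOR 0 = 1
= 1100110010001111 (52367 decimal)


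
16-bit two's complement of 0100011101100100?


Original: 0100011101100100
Step 1 - Invert all bits: 1011100010011011
Step 2 - Add 1: 1011100010011011 + 1
= 1011100010011100 (represents -18276)


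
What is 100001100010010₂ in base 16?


Group into 4-bit nibbles: 0100001100010010
  0100 = 4
  0011 = 3
  0001 = 1
  0010 = 2
= 0x4312


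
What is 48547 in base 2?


Divide by 2 repeatedly:
48547 ÷ 2 = 24273 remainder 1
24273 ÷ 2 = 12136 remainder 1
12136 ÷ 2 = 6068 remainder 0
6068 ÷ 2 = 3034 remainder 0
3034 ÷ 2 = 1517 remainder 0
1517 ÷ 2 = 758 remainder 1
758 ÷ 2 = 379 remainder 0
379 ÷ 2 = 189 remainder 1
189 ÷ 2 = 94 remainder 1
94 ÷ 2 = 47 remainder 0
47 ÷ 2 = 23 remainder 1
23 ÷ 2 = 11 remainder 1
11 ÷ 2 = 5 remainder 1
5 ÷ 2 = 2 remainder 1
2 ÷ 2 = 1 remainder 0
1 ÷ 2 = 0 remainder 1
Reading remainders bottom-up:
= 1011110110100011


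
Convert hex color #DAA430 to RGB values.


Hex: #DAA430
R = DA₁₆ = 218
G = A4₁₆ = 164
B = 30₁₆ = 48
= RGB(218, 164, 48)


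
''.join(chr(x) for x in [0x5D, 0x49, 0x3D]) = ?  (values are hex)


Codes (hex): 0x5D 0x49 0x3D
Per-code ASCII lookup:
  0x5D = 93  (special character) → ']'
  0x49 = 73  (range 65-90: uppercase, 73 - 65 = 8) → 'I'
  0x3D = 61  (special character) → '='
= ']I='


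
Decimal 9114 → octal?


Divide by 8 repeatedly:
9114 ÷ 8 = 1139 remainder 2
1139 ÷ 8 = 142 remainder 3
142 ÷ 8 = 17 remainder 6
17 ÷ 8 = 2 remainder 1
2 ÷ 8 = 0 remainder 2
Reading remainders bottom-up:
= 0o21632


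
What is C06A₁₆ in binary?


Each hex digit → 4 binary bits:
  C = 1100
  0 = 0000
  6 = 0110
  A = 1010
Concatenate: 1100 0000 0110 1010
= 1100000001101010


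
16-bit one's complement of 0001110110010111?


Original: 0001110110010111
Invert all bits:
  bit 0: 0 → 1
  bit 1: 0 → 1
  bit 2: 0 → 1
  bit 3: 1 → 0
  bit 4: 1 → 0
  bit 5: 1 → 0
  bit 6: 0 → 1
  bit 7: 1 → 0
  bit 8: 1 → 0
  bit 9: 0 → 1
  bit 10: 0 → 1
  bit 11: 1 → 0
  bit 12: 0 → 1
  bit 13: 1 → 0
  bit 14: 1 → 0
  bit 15: 1 → 0
= 1110001001101000


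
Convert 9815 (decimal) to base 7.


Divide by 7 repeatedly:
9815 ÷ 7 = 1402 remainder 1
1402 ÷ 7 = 200 remainder 2
200 ÷ 7 = 28 remainder 4
28 ÷ 7 = 4 remainder 0
4 ÷ 7 = 0 remainder 4
Reading remainders bottom-up:
= 40421


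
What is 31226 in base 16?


Divide by 16 repeatedly:
31226 ÷ 16 = 1951 remainder 10 (A)
1951 ÷ 16 = 121 remainder 15 (F)
121 ÷ 16 = 7 remainder 9 (9)
7 ÷ 16 = 0 remainder 7 (7)
Reading remainders bottom-up:
= 0x79FA


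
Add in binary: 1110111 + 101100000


Align and add column by column (LSB to MSB, carry propagating):
  0001110111
+ 0101100000
  ----------
  col 0: 1 + 0 + 0 (carry in) = 1 → bit 1, carry out 0
  col 1: 1 + 0 + 0 (carry in) = 1 → bit 1, carry out 0
  col 2: 1 + 0 + 0 (carry in) = 1 → bit 1, carry out 0
  col 3: 0 + 0 + 0 (carry in) = 0 → bit 0, carry out 0
  col 4: 1 + 0 + 0 (carry in) = 1 → bit 1, carry out 0
  col 5: 1 + 1 + 0 (carry in) = 2 → bit 0, carry out 1
  col 6: 1 + 1 + 1 (carry in) = 3 → bit 1, carry out 1
  col 7: 0 + 0 + 1 (carry in) = 1 → bit 1, carry out 0
  col 8: 0 + 1 + 0 (carry in) = 1 → bit 1, carry out 0
  col 9: 0 + 0 + 0 (carry in) = 0 → bit 0, carry out 0
Reading bits MSB→LSB: 0111010111
Strip leading zeros: 111010111
= 111010111


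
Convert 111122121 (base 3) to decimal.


Positional values (base 3):
  1 × 3^0 = 1 × 1 = 1
  2 × 3^1 = 2 × 3 = 6
  1 × 3^2 = 1 × 9 = 9
  2 × 3^3 = 2 × 27 = 54
  2 × 3^4 = 2 × 81 = 162
  1 × 3^5 = 1 × 243 = 243
  1 × 3^6 = 1 × 729 = 729
  1 × 3^7 = 1 × 2187 = 2187
  1 × 3^8 = 1 × 6561 = 6561
Sum = 1 + 6 + 9 + 54 + 162 + 243 + 729 + 2187 + 6561
= 9952


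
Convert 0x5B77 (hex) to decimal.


Positional values:
Position 0: 7 × 16^0 = 7 × 1 = 7
Position 1: 7 × 16^1 = 7 × 16 = 112
Position 2: B × 16^2 = 11 × 256 = 2816
Position 3: 5 × 16^3 = 5 × 4096 = 20480
Sum = 7 + 112 + 2816 + 20480
= 23415


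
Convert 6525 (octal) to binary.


Each octal digit → 3 binary bits:
  6 = 110
  5 = 101
  2 = 010
  5 = 101
Concatenate: 110 101 010 101
= 110101010101


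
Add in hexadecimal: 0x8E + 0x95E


Align and add column by column (LSB to MSB, each column mod 16 with carry):
  008E
+ 095E
  ----
  col 0: E(14) + E(14) + 0 (carry in) = 28 → C(12), carry out 1
  col 1: 8(8) + 5(5) + 1 (carry in) = 14 → E(14), carry out 0
  col 2: 0(0) + 9(9) + 0 (carry in) = 9 → 9(9), carry out 0
  col 3: 0(0) + 0(0) + 0 (carry in) = 0 → 0(0), carry out 0
Reading digits MSB→LSB: 09EC
Strip leading zeros: 9EC
= 0x9EC


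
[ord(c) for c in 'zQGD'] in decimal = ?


String: 'zQGD'  (4 characters)
Per-character ASCII lookup:
  'z': lowercase starts at 97: 'z' = 97 + 25 = 122
  'Q': uppercase starts at 65: 'Q' = 65 + 16 = 81
  'G': uppercase starts at 65: 'G' = 65 + 6 = 71
  'D': uppercase starts at 65: 'D' = 65 + 3 = 68
= 122 81 71 68


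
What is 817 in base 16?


Divide by 16 repeatedly:
817 ÷ 16 = 51 remainder 1 (1)
51 ÷ 16 = 3 remainder 3 (3)
3 ÷ 16 = 0 remainder 3 (3)
Reading remainders bottom-up:
= 0x331


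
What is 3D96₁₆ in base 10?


Positional values:
Position 0: 6 × 16^0 = 6 × 1 = 6
Position 1: 9 × 16^1 = 9 × 16 = 144
Position 2: D × 16^2 = 13 × 256 = 3328
Position 3: 3 × 16^3 = 3 × 4096 = 12288
Sum = 6 + 144 + 3328 + 12288
= 15766


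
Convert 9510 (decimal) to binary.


Divide by 2 repeatedly:
9510 ÷ 2 = 4755 remainder 0
4755 ÷ 2 = 2377 remainder 1
2377 ÷ 2 = 1188 remainder 1
1188 ÷ 2 = 594 remainder 0
594 ÷ 2 = 297 remainder 0
297 ÷ 2 = 148 remainder 1
148 ÷ 2 = 74 remainder 0
74 ÷ 2 = 37 remainder 0
37 ÷ 2 = 18 remainder 1
18 ÷ 2 = 9 remainder 0
9 ÷ 2 = 4 remainder 1
4 ÷ 2 = 2 remainder 0
2 ÷ 2 = 1 remainder 0
1 ÷ 2 = 0 remainder 1
Reading remainders bottom-up:
= 10010100100110


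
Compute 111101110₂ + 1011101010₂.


Align and add column by column (LSB to MSB, carry propagating):
  00111101110
+ 01011101010
  -----------
  col 0: 0 + 0 + 0 (carry in) = 0 → bit 0, carry out 0
  col 1: 1 + 1 + 0 (carry in) = 2 → bit 0, carry out 1
  col 2: 1 + 0 + 1 (carry in) = 2 → bit 0, carry out 1
  col 3: 1 + 1 + 1 (carry in) = 3 → bit 1, carry out 1
  col 4: 0 + 0 + 1 (carry in) = 1 → bit 1, carry out 0
  col 5: 1 + 1 + 0 (carry in) = 2 → bit 0, carry out 1
  col 6: 1 + 1 + 1 (carry in) = 3 → bit 1, carry out 1
  col 7: 1 + 1 + 1 (carry in) = 3 → bit 1, carry out 1
  col 8: 1 + 0 + 1 (carry in) = 2 → bit 0, carry out 1
  col 9: 0 + 1 + 1 (carry in) = 2 → bit 0, carry out 1
  col 10: 0 + 0 + 1 (carry in) = 1 → bit 1, carry out 0
Reading bits MSB→LSB: 10011011000
Strip leading zeros: 10011011000
= 10011011000


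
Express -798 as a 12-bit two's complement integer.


Original: 001100011110
Step 1 - Invert all bits: 110011100001
Step 2 - Add 1: 110011100001 + 1
= 110011100010 (represents -798)


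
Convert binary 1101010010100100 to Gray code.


Binary: 1101010010100100
Gray code: G = B XOR (B >> 1)
B >> 1 = 0110101001010010
1101010010100100 XOR 0110101001010010:
  1 XOR 0 = 1
  1 XOR 1 = 0
  0 XOR 1 = 1
  1 XOR 0 = 1
  0 XOR 1 = 1
  1 XOR 0 = 1
  0 XOR 1 = 1
  0 XOR 0 = 0
  1 XOR 0 = 1
  0 XOR 1 = 1
  1 XOR 0 = 1
  0 XOR 1 = 1
  0 XOR 0 = 0
  1 XOR 0 = 1
  0 XOR 1 = 1
  0 XOR 0 = 0
= 1011111011110110


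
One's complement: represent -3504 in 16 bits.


Original: 0000110110110000
Invert all bits:
  bit 0: 0 → 1
  bit 1: 0 → 1
  bit 2: 0 → 1
  bit 3: 0 → 1
  bit 4: 1 → 0
  bit 5: 1 → 0
  bit 6: 0 → 1
  bit 7: 1 → 0
  bit 8: 1 → 0
  bit 9: 0 → 1
  bit 10: 1 → 0
  bit 11: 1 → 0
  bit 12: 0 → 1
  bit 13: 0 → 1
  bit 14: 0 → 1
  bit 15: 0 → 1
= 1111001001001111


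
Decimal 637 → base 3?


Divide by 3 repeatedly:
637 ÷ 3 = 212 remainder 1
212 ÷ 3 = 70 remainder 2
70 ÷ 3 = 23 remainder 1
23 ÷ 3 = 7 remainder 2
7 ÷ 3 = 2 remainder 1
2 ÷ 3 = 0 remainder 2
Reading remainders bottom-up:
= 212121


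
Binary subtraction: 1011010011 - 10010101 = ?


Align and subtract column by column (LSB to MSB, borrowing when needed):
  1011010011
- 0010010101
  ----------
  col 0: (1 - 0 borrow-in) - 1 → 1 - 1 = 0, borrow out 0
  col 1: (1 - 0 borrow-in) - 0 → 1 - 0 = 1, borrow out 0
  col 2: (0 - 0 borrow-in) - 1 → borrow from next column: (0+2) - 1 = 1, borrow out 1
  col 3: (0 - 1 borrow-in) - 0 → borrow from next column: (-1+2) - 0 = 1, borrow out 1
  col 4: (1 - 1 borrow-in) - 1 → borrow from next column: (0+2) - 1 = 1, borrow out 1
  col 5: (0 - 1 borrow-in) - 0 → borrow from next column: (-1+2) - 0 = 1, borrow out 1
  col 6: (1 - 1 borrow-in) - 0 → 0 - 0 = 0, borrow out 0
  col 7: (1 - 0 borrow-in) - 1 → 1 - 1 = 0, borrow out 0
  col 8: (0 - 0 borrow-in) - 0 → 0 - 0 = 0, borrow out 0
  col 9: (1 - 0 borrow-in) - 0 → 1 - 0 = 1, borrow out 0
Reading bits MSB→LSB: 1000111110
Strip leading zeros: 1000111110
= 1000111110


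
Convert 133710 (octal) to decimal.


Positional values:
Position 0: 0 × 8^0 = 0
Position 1: 1 × 8^1 = 8
Position 2: 7 × 8^2 = 448
Position 3: 3 × 8^3 = 1536
Position 4: 3 × 8^4 = 12288
Position 5: 1 × 8^5 = 32768
Sum = 0 + 8 + 448 + 1536 + 12288 + 32768
= 47048


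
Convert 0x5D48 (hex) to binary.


Each hex digit → 4 binary bits:
  5 = 0101
  D = 1101
  4 = 0100
  8 = 1000
Concatenate: 0101 1101 0100 1000
= 0101110101001000


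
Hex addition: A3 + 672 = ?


Align and add column by column (LSB to MSB, each column mod 16 with carry):
  00A3
+ 0672
  ----
  col 0: 3(3) + 2(2) + 0 (carry in) = 5 → 5(5), carry out 0
  col 1: A(10) + 7(7) + 0 (carry in) = 17 → 1(1), carry out 1
  col 2: 0(0) + 6(6) + 1 (carry in) = 7 → 7(7), carry out 0
  col 3: 0(0) + 0(0) + 0 (carry in) = 0 → 0(0), carry out 0
Reading digits MSB→LSB: 0715
Strip leading zeros: 715
= 0x715


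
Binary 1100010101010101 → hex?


Group into 4-bit nibbles: 1100010101010101
  1100 = C
  0101 = 5
  0101 = 5
  0101 = 5
= 0xC555


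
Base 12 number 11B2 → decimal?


Positional values (base 12):
  2 × 12^0 = 2 × 1 = 2
  B × 12^1 = 11 × 12 = 132
  1 × 12^2 = 1 × 144 = 144
  1 × 12^3 = 1 × 1728 = 1728
Sum = 2 + 132 + 144 + 1728
= 2006


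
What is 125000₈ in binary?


Each octal digit → 3 binary bits:
  1 = 001
  2 = 010
  5 = 101
  0 = 000
  0 = 000
  0 = 000
Concatenate: 001 010 101 000 000 000
= 001010101000000000


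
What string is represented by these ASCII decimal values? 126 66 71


Codes (decimal): 126 66 71
Per-code ASCII lookup:
  126  (special character) → '~'
  66  (range 65-90: uppercase, 66 - 65 = 1) → 'B'
  71  (range 65-90: uppercase, 71 - 65 = 6) → 'G'
= '~BG'


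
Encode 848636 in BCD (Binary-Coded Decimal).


Each digit → 4-bit binary:
  8 → 1000
  4 → 0100
  8 → 1000
  6 → 0110
  3 → 0011
  6 → 0110
= 1000 0100 1000 0110 0011 0110


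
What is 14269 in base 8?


Divide by 8 repeatedly:
14269 ÷ 8 = 1783 remainder 5
1783 ÷ 8 = 222 remainder 7
222 ÷ 8 = 27 remainder 6
27 ÷ 8 = 3 remainder 3
3 ÷ 8 = 0 remainder 3
Reading remainders bottom-up:
= 0o33675


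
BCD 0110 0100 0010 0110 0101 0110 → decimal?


Each 4-bit group → digit:
  0110 → 6
  0100 → 4
  0010 → 2
  0110 → 6
  0101 → 5
  0110 → 6
= 642656


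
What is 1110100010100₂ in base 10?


Positional values:
Bit 2: 1 × 2^2 = 4
Bit 4: 1 × 2^4 = 16
Bit 8: 1 × 2^8 = 256
Bit 10: 1 × 2^10 = 1024
Bit 11: 1 × 2^11 = 2048
Bit 12: 1 × 2^12 = 4096
Sum = 4 + 16 + 256 + 1024 + 2048 + 4096
= 7444


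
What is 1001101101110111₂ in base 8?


Group into 3-bit groups: 001001101101110111
  001 = 1
  001 = 1
  101 = 5
  101 = 5
  110 = 6
  111 = 7
= 0o115567


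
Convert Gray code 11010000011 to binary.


Gray code: 11010000011
MSB stays the same: 1
Each subsequent bit = prev_binary XOR current_gray:
  B[1] = 1 XOR 1 = 0
  B[2] = 0 XOR 0 = 0
  B[3] = 0 XOR 1 = 1
  B[4] = 1 XOR 0 = 1
  B[5] = 1 XOR 0 = 1
  B[6] = 1 XOR 0 = 1
  B[7] = 1 XOR 0 = 1
  B[8] = 1 XOR 0 = 1
  B[9] = 1 XOR 1 = 0
  B[10] = 0 XOR 1 = 1
= 10011111101 (1277 decimal)


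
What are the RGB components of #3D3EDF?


Hex: #3D3EDF
R = 3D₁₆ = 61
G = 3E₁₆ = 62
B = DF₁₆ = 223
= RGB(61, 62, 223)


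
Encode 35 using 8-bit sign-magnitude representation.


Sign bit: 0 (positive)
Magnitude: 35 = 0100011
= 00100011


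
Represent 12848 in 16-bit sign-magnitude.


Sign bit: 0 (positive)
Magnitude: 12848 = 011001000110000
= 0011001000110000


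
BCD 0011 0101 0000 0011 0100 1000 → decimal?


Each 4-bit group → digit:
  0011 → 3
  0101 → 5
  0000 → 0
  0011 → 3
  0100 → 4
  1000 → 8
= 350348


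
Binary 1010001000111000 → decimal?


Positional values:
Bit 3: 1 × 2^3 = 8
Bit 4: 1 × 2^4 = 16
Bit 5: 1 × 2^5 = 32
Bit 9: 1 × 2^9 = 512
Bit 13: 1 × 2^13 = 8192
Bit 15: 1 × 2^15 = 32768
Sum = 8 + 16 + 32 + 512 + 8192 + 32768
= 41528


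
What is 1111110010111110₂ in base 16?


Group into 4-bit nibbles: 1111110010111110
  1111 = F
  1100 = C
  1011 = B
  1110 = E
= 0xFCBE


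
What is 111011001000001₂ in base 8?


Group into 3-bit groups: 111011001000001
  111 = 7
  011 = 3
  001 = 1
  000 = 0
  001 = 1
= 0o73101


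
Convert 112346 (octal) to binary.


Each octal digit → 3 binary bits:
  1 = 001
  1 = 001
  2 = 010
  3 = 011
  4 = 100
  6 = 110
Concatenate: 001 001 010 011 100 110
= 001001010011100110


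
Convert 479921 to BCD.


Each digit → 4-bit binary:
  4 → 0100
  7 → 0111
  9 → 1001
  9 → 1001
  2 → 0010
  1 → 0001
= 0100 0111 1001 1001 0010 0001


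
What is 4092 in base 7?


Divide by 7 repeatedly:
4092 ÷ 7 = 584 remainder 4
584 ÷ 7 = 83 remainder 3
83 ÷ 7 = 11 remainder 6
11 ÷ 7 = 1 remainder 4
1 ÷ 7 = 0 remainder 1
Reading remainders bottom-up:
= 14634


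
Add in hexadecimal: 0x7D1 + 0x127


Align and add column by column (LSB to MSB, each column mod 16 with carry):
  07D1
+ 0127
  ----
  col 0: 1(1) + 7(7) + 0 (carry in) = 8 → 8(8), carry out 0
  col 1: D(13) + 2(2) + 0 (carry in) = 15 → F(15), carry out 0
  col 2: 7(7) + 1(1) + 0 (carry in) = 8 → 8(8), carry out 0
  col 3: 0(0) + 0(0) + 0 (carry in) = 0 → 0(0), carry out 0
Reading digits MSB→LSB: 08F8
Strip leading zeros: 8F8
= 0x8F8


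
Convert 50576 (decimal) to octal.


Divide by 8 repeatedly:
50576 ÷ 8 = 6322 remainder 0
6322 ÷ 8 = 790 remainder 2
790 ÷ 8 = 98 remainder 6
98 ÷ 8 = 12 remainder 2
12 ÷ 8 = 1 remainder 4
1 ÷ 8 = 0 remainder 1
Reading remainders bottom-up:
= 0o142620


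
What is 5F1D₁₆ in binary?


Each hex digit → 4 binary bits:
  5 = 0101
  F = 1111
  1 = 0001
  D = 1101
Concatenate: 0101 1111 0001 1101
= 0101111100011101


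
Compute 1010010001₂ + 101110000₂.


Align and add column by column (LSB to MSB, carry propagating):
  01010010001
+ 00101110000
  -----------
  col 0: 1 + 0 + 0 (carry in) = 1 → bit 1, carry out 0
  col 1: 0 + 0 + 0 (carry in) = 0 → bit 0, carry out 0
  col 2: 0 + 0 + 0 (carry in) = 0 → bit 0, carry out 0
  col 3: 0 + 0 + 0 (carry in) = 0 → bit 0, carry out 0
  col 4: 1 + 1 + 0 (carry in) = 2 → bit 0, carry out 1
  col 5: 0 + 1 + 1 (carry in) = 2 → bit 0, carry out 1
  col 6: 0 + 1 + 1 (carry in) = 2 → bit 0, carry out 1
  col 7: 1 + 0 + 1 (carry in) = 2 → bit 0, carry out 1
  col 8: 0 + 1 + 1 (carry in) = 2 → bit 0, carry out 1
  col 9: 1 + 0 + 1 (carry in) = 2 → bit 0, carry out 1
  col 10: 0 + 0 + 1 (carry in) = 1 → bit 1, carry out 0
Reading bits MSB→LSB: 10000000001
Strip leading zeros: 10000000001
= 10000000001


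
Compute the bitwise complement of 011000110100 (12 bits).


Original: 011000110100
Invert all bits:
  bit 0: 0 → 1
  bit 1: 1 → 0
  bit 2: 1 → 0
  bit 3: 0 → 1
  bit 4: 0 → 1
  bit 5: 0 → 1
  bit 6: 1 → 0
  bit 7: 1 → 0
  bit 8: 0 → 1
  bit 9: 1 → 0
  bit 10: 0 → 1
  bit 11: 0 → 1
= 100111001011


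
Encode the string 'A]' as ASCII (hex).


String: 'A]'  (2 characters)
Per-character ASCII lookup:
  'A': uppercase starts at 65: 'A' = 65 + 0 = 65 → 0x41
  ']': special character: ']' = 93 → 0x5D
= 0x41 0x5D


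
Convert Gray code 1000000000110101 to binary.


Gray code: 1000000000110101
MSB stays the same: 1
Each subsequent bit = prev_binary XOR current_gray:
  B[1] = 1 XOR 0 = 1
  B[2] = 1 XOR 0 = 1
  B[3] = 1 XOR 0 = 1
  B[4] = 1 XOR 0 = 1
  B[5] = 1 XOR 0 = 1
  B[6] = 1 XOR 0 = 1
  B[7] = 1 XOR 0 = 1
  B[8] = 1 XOR 0 = 1
  B[9] = 1 XOR 0 = 1
  B[10] = 1 XOR 1 = 0
  B[11] = 0 XOR 1 = 1
  B[12] = 1 XOR 0 = 1
  B[13] = 1 XOR 1 = 0
  B[14] = 0 XOR 0 = 0
  B[15] = 0 XOR 1 = 1
= 1111111111011001 (65497 decimal)


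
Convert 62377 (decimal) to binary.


Divide by 2 repeatedly:
62377 ÷ 2 = 31188 remainder 1
31188 ÷ 2 = 15594 remainder 0
15594 ÷ 2 = 7797 remainder 0
7797 ÷ 2 = 3898 remainder 1
3898 ÷ 2 = 1949 remainder 0
1949 ÷ 2 = 974 remainder 1
974 ÷ 2 = 487 remainder 0
487 ÷ 2 = 243 remainder 1
243 ÷ 2 = 121 remainder 1
121 ÷ 2 = 60 remainder 1
60 ÷ 2 = 30 remainder 0
30 ÷ 2 = 15 remainder 0
15 ÷ 2 = 7 remainder 1
7 ÷ 2 = 3 remainder 1
3 ÷ 2 = 1 remainder 1
1 ÷ 2 = 0 remainder 1
Reading remainders bottom-up:
= 1111001110101001


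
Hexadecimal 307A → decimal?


Positional values:
Position 0: A × 16^0 = 10 × 1 = 10
Position 1: 7 × 16^1 = 7 × 16 = 112
Position 2: 0 × 16^2 = 0 × 256 = 0
Position 3: 3 × 16^3 = 3 × 4096 = 12288
Sum = 10 + 112 + 0 + 12288
= 12410


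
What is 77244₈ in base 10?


Positional values:
Position 0: 4 × 8^0 = 4
Position 1: 4 × 8^1 = 32
Position 2: 2 × 8^2 = 128
Position 3: 7 × 8^3 = 3584
Position 4: 7 × 8^4 = 28672
Sum = 4 + 32 + 128 + 3584 + 28672
= 32420


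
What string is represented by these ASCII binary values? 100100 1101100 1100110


Codes (binary): 100100 1101100 1100110
Per-code ASCII lookup:
  100100 = 36  (special character) → '$'
  1101100 = 108  (range 97-122: lowercase, 108 - 97 = 11) → 'l'
  1100110 = 102  (range 97-122: lowercase, 102 - 97 = 5) → 'f'
= '$lf'


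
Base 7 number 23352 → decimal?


Positional values (base 7):
  2 × 7^0 = 2 × 1 = 2
  5 × 7^1 = 5 × 7 = 35
  3 × 7^2 = 3 × 49 = 147
  3 × 7^3 = 3 × 343 = 1029
  2 × 7^4 = 2 × 2401 = 4802
Sum = 2 + 35 + 147 + 1029 + 4802
= 6015


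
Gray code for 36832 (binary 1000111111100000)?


Binary: 1000111111100000
Gray code: G = B XOR (B >> 1)
B >> 1 = 0100011111110000
1000111111100000 XOR 0100011111110000:
  1 XOR 0 = 1
  0 XOR 1 = 1
  0 XOR 0 = 0
  0 XOR 0 = 0
  1 XOR 0 = 1
  1 XOR 1 = 0
  1 XOR 1 = 0
  1 XOR 1 = 0
  1 XOR 1 = 0
  1 XOR 1 = 0
  1 XOR 1 = 0
  0 XOR 1 = 1
  0 XOR 0 = 0
  0 XOR 0 = 0
  0 XOR 0 = 0
  0 XOR 0 = 0
= 1100100000010000


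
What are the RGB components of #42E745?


Hex: #42E745
R = 42₁₆ = 66
G = E7₁₆ = 231
B = 45₁₆ = 69
= RGB(66, 231, 69)


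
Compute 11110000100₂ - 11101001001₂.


Align and subtract column by column (LSB to MSB, borrowing when needed):
  11110000100
- 11101001001
  -----------
  col 0: (0 - 0 borrow-in) - 1 → borrow from next column: (0+2) - 1 = 1, borrow out 1
  col 1: (0 - 1 borrow-in) - 0 → borrow from next column: (-1+2) - 0 = 1, borrow out 1
  col 2: (1 - 1 borrow-in) - 0 → 0 - 0 = 0, borrow out 0
  col 3: (0 - 0 borrow-in) - 1 → borrow from next column: (0+2) - 1 = 1, borrow out 1
  col 4: (0 - 1 borrow-in) - 0 → borrow from next column: (-1+2) - 0 = 1, borrow out 1
  col 5: (0 - 1 borrow-in) - 0 → borrow from next column: (-1+2) - 0 = 1, borrow out 1
  col 6: (0 - 1 borrow-in) - 1 → borrow from next column: (-1+2) - 1 = 0, borrow out 1
  col 7: (1 - 1 borrow-in) - 0 → 0 - 0 = 0, borrow out 0
  col 8: (1 - 0 borrow-in) - 1 → 1 - 1 = 0, borrow out 0
  col 9: (1 - 0 borrow-in) - 1 → 1 - 1 = 0, borrow out 0
  col 10: (1 - 0 borrow-in) - 1 → 1 - 1 = 0, borrow out 0
Reading bits MSB→LSB: 00000111011
Strip leading zeros: 111011
= 111011


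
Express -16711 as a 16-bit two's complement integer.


Original: 0100000101000111
Step 1 - Invert all bits: 1011111010111000
Step 2 - Add 1: 1011111010111000 + 1
= 1011111010111001 (represents -16711)


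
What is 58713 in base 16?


Divide by 16 repeatedly:
58713 ÷ 16 = 3669 remainder 9 (9)
3669 ÷ 16 = 229 remainder 5 (5)
229 ÷ 16 = 14 remainder 5 (5)
14 ÷ 16 = 0 remainder 14 (E)
Reading remainders bottom-up:
= 0xE559


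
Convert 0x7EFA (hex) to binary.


Each hex digit → 4 binary bits:
  7 = 0111
  E = 1110
  F = 1111
  A = 1010
Concatenate: 0111 1110 1111 1010
= 0111111011111010


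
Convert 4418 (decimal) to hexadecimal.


Divide by 16 repeatedly:
4418 ÷ 16 = 276 remainder 2 (2)
276 ÷ 16 = 17 remainder 4 (4)
17 ÷ 16 = 1 remainder 1 (1)
1 ÷ 16 = 0 remainder 1 (1)
Reading remainders bottom-up:
= 0x1142


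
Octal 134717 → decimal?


Positional values:
Position 0: 7 × 8^0 = 7
Position 1: 1 × 8^1 = 8
Position 2: 7 × 8^2 = 448
Position 3: 4 × 8^3 = 2048
Position 4: 3 × 8^4 = 12288
Position 5: 1 × 8^5 = 32768
Sum = 7 + 8 + 448 + 2048 + 12288 + 32768
= 47567


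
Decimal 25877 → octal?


Divide by 8 repeatedly:
25877 ÷ 8 = 3234 remainder 5
3234 ÷ 8 = 404 remainder 2
404 ÷ 8 = 50 remainder 4
50 ÷ 8 = 6 remainder 2
6 ÷ 8 = 0 remainder 6
Reading remainders bottom-up:
= 0o62425


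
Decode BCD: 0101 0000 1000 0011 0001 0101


Each 4-bit group → digit:
  0101 → 5
  0000 → 0
  1000 → 8
  0011 → 3
  0001 → 1
  0101 → 5
= 508315


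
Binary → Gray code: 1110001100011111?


Binary: 1110001100011111
Gray code: G = B XOR (B >> 1)
B >> 1 = 0111000110001111
1110001100011111 XOR 0111000110001111:
  1 XOR 0 = 1
  1 XOR 1 = 0
  1 XOR 1 = 0
  0 XOR 1 = 1
  0 XOR 0 = 0
  0 XOR 0 = 0
  1 XOR 0 = 1
  1 XOR 1 = 0
  0 XOR 1 = 1
  0 XOR 0 = 0
  0 XOR 0 = 0
  1 XOR 0 = 1
  1 XOR 1 = 0
  1 XOR 1 = 0
  1 XOR 1 = 0
  1 XOR 1 = 0
= 1001001010010000


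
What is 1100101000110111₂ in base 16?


Group into 4-bit nibbles: 1100101000110111
  1100 = C
  1010 = A
  0011 = 3
  0111 = 7
= 0xCA37


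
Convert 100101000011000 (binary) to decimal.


Positional values:
Bit 3: 1 × 2^3 = 8
Bit 4: 1 × 2^4 = 16
Bit 9: 1 × 2^9 = 512
Bit 11: 1 × 2^11 = 2048
Bit 14: 1 × 2^14 = 16384
Sum = 8 + 16 + 512 + 2048 + 16384
= 18968


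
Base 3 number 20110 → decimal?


Positional values (base 3):
  0 × 3^0 = 0 × 1 = 0
  1 × 3^1 = 1 × 3 = 3
  1 × 3^2 = 1 × 9 = 9
  0 × 3^3 = 0 × 27 = 0
  2 × 3^4 = 2 × 81 = 162
Sum = 0 + 3 + 9 + 0 + 162
= 174


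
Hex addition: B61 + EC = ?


Align and add column by column (LSB to MSB, each column mod 16 with carry):
  0B61
+ 00EC
  ----
  col 0: 1(1) + C(12) + 0 (carry in) = 13 → D(13), carry out 0
  col 1: 6(6) + E(14) + 0 (carry in) = 20 → 4(4), carry out 1
  col 2: B(11) + 0(0) + 1 (carry in) = 12 → C(12), carry out 0
  col 3: 0(0) + 0(0) + 0 (carry in) = 0 → 0(0), carry out 0
Reading digits MSB→LSB: 0C4D
Strip leading zeros: C4D
= 0xC4D


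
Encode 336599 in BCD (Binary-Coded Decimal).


Each digit → 4-bit binary:
  3 → 0011
  3 → 0011
  6 → 0110
  5 → 0101
  9 → 1001
  9 → 1001
= 0011 0011 0110 0101 1001 1001


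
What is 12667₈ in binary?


Each octal digit → 3 binary bits:
  1 = 001
  2 = 010
  6 = 110
  6 = 110
  7 = 111
Concatenate: 001 010 110 110 111
= 001010110110111


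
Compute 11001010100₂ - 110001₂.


Align and subtract column by column (LSB to MSB, borrowing when needed):
  11001010100
- 00000110001
  -----------
  col 0: (0 - 0 borrow-in) - 1 → borrow from next column: (0+2) - 1 = 1, borrow out 1
  col 1: (0 - 1 borrow-in) - 0 → borrow from next column: (-1+2) - 0 = 1, borrow out 1
  col 2: (1 - 1 borrow-in) - 0 → 0 - 0 = 0, borrow out 0
  col 3: (0 - 0 borrow-in) - 0 → 0 - 0 = 0, borrow out 0
  col 4: (1 - 0 borrow-in) - 1 → 1 - 1 = 0, borrow out 0
  col 5: (0 - 0 borrow-in) - 1 → borrow from next column: (0+2) - 1 = 1, borrow out 1
  col 6: (1 - 1 borrow-in) - 0 → 0 - 0 = 0, borrow out 0
  col 7: (0 - 0 borrow-in) - 0 → 0 - 0 = 0, borrow out 0
  col 8: (0 - 0 borrow-in) - 0 → 0 - 0 = 0, borrow out 0
  col 9: (1 - 0 borrow-in) - 0 → 1 - 0 = 1, borrow out 0
  col 10: (1 - 0 borrow-in) - 0 → 1 - 0 = 1, borrow out 0
Reading bits MSB→LSB: 11000100011
Strip leading zeros: 11000100011
= 11000100011


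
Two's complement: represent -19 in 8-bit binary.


Original: 00010011
Step 1 - Invert all bits: 11101100
Step 2 - Add 1: 11101100 + 1
= 11101101 (represents -19)


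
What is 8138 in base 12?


Divide by 12 repeatedly:
8138 ÷ 12 = 678 remainder 2
678 ÷ 12 = 56 remainder 6
56 ÷ 12 = 4 remainder 8
4 ÷ 12 = 0 remainder 4
Reading remainders bottom-up:
= 4862


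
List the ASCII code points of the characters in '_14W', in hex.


String: '_14W'  (4 characters)
Per-character ASCII lookup:
  '_': special character: '_' = 95 → 0x5F
  '1': digits start at 48: '1' = 48 + 1 = 49 → 0x31
  '4': digits start at 48: '4' = 48 + 4 = 52 → 0x34
  'W': uppercase starts at 65: 'W' = 65 + 22 = 87 → 0x57
= 0x5F 0x31 0x34 0x57


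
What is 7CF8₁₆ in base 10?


Positional values:
Position 0: 8 × 16^0 = 8 × 1 = 8
Position 1: F × 16^1 = 15 × 16 = 240
Position 2: C × 16^2 = 12 × 256 = 3072
Position 3: 7 × 16^3 = 7 × 4096 = 28672
Sum = 8 + 240 + 3072 + 28672
= 31992


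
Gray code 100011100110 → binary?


Gray code: 100011100110
MSB stays the same: 1
Each subsequent bit = prev_binary XOR current_gray:
  B[1] = 1 XOR 0 = 1
  B[2] = 1 XOR 0 = 1
  B[3] = 1 XOR 0 = 1
  B[4] = 1 XOR 1 = 0
  B[5] = 0 XOR 1 = 1
  B[6] = 1 XOR 1 = 0
  B[7] = 0 XOR 0 = 0
  B[8] = 0 XOR 0 = 0
  B[9] = 0 XOR 1 = 1
  B[10] = 1 XOR 1 = 0
  B[11] = 0 XOR 0 = 0
= 111101000100 (3908 decimal)


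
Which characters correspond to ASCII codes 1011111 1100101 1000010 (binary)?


Codes (binary): 1011111 1100101 1000010
Per-code ASCII lookup:
  1011111 = 95  (special character) → '_'
  1100101 = 101  (range 97-122: lowercase, 101 - 97 = 4) → 'e'
  1000010 = 66  (range 65-90: uppercase, 66 - 65 = 1) → 'B'
= '_eB'


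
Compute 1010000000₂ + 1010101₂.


Align and add column by column (LSB to MSB, carry propagating):
  01010000000
+ 00001010101
  -----------
  col 0: 0 + 1 + 0 (carry in) = 1 → bit 1, carry out 0
  col 1: 0 + 0 + 0 (carry in) = 0 → bit 0, carry out 0
  col 2: 0 + 1 + 0 (carry in) = 1 → bit 1, carry out 0
  col 3: 0 + 0 + 0 (carry in) = 0 → bit 0, carry out 0
  col 4: 0 + 1 + 0 (carry in) = 1 → bit 1, carry out 0
  col 5: 0 + 0 + 0 (carry in) = 0 → bit 0, carry out 0
  col 6: 0 + 1 + 0 (carry in) = 1 → bit 1, carry out 0
  col 7: 1 + 0 + 0 (carry in) = 1 → bit 1, carry out 0
  col 8: 0 + 0 + 0 (carry in) = 0 → bit 0, carry out 0
  col 9: 1 + 0 + 0 (carry in) = 1 → bit 1, carry out 0
  col 10: 0 + 0 + 0 (carry in) = 0 → bit 0, carry out 0
Reading bits MSB→LSB: 01011010101
Strip leading zeros: 1011010101
= 1011010101


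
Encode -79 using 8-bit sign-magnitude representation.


Sign bit: 1 (negative)
Magnitude: 79 = 1001111
= 11001111


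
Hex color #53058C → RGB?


Hex: #53058C
R = 53₁₆ = 83
G = 05₁₆ = 5
B = 8C₁₆ = 140
= RGB(83, 5, 140)


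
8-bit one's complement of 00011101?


Original: 00011101
Invert all bits:
  bit 0: 0 → 1
  bit 1: 0 → 1
  bit 2: 0 → 1
  bit 3: 1 → 0
  bit 4: 1 → 0
  bit 5: 1 → 0
  bit 6: 0 → 1
  bit 7: 1 → 0
= 11100010


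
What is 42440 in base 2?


Divide by 2 repeatedly:
42440 ÷ 2 = 21220 remainder 0
21220 ÷ 2 = 10610 remainder 0
10610 ÷ 2 = 5305 remainder 0
5305 ÷ 2 = 2652 remainder 1
2652 ÷ 2 = 1326 remainder 0
1326 ÷ 2 = 663 remainder 0
663 ÷ 2 = 331 remainder 1
331 ÷ 2 = 165 remainder 1
165 ÷ 2 = 82 remainder 1
82 ÷ 2 = 41 remainder 0
41 ÷ 2 = 20 remainder 1
20 ÷ 2 = 10 remainder 0
10 ÷ 2 = 5 remainder 0
5 ÷ 2 = 2 remainder 1
2 ÷ 2 = 1 remainder 0
1 ÷ 2 = 0 remainder 1
Reading remainders bottom-up:
= 1010010111001000


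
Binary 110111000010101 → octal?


Group into 3-bit groups: 110111000010101
  110 = 6
  111 = 7
  000 = 0
  010 = 2
  101 = 5
= 0o67025


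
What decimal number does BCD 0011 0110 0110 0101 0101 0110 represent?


Each 4-bit group → digit:
  0011 → 3
  0110 → 6
  0110 → 6
  0101 → 5
  0101 → 5
  0110 → 6
= 366556


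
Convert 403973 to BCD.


Each digit → 4-bit binary:
  4 → 0100
  0 → 0000
  3 → 0011
  9 → 1001
  7 → 0111
  3 → 0011
= 0100 0000 0011 1001 0111 0011


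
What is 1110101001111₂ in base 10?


Positional values:
Bit 0: 1 × 2^0 = 1
Bit 1: 1 × 2^1 = 2
Bit 2: 1 × 2^2 = 4
Bit 3: 1 × 2^3 = 8
Bit 6: 1 × 2^6 = 64
Bit 8: 1 × 2^8 = 256
Bit 10: 1 × 2^10 = 1024
Bit 11: 1 × 2^11 = 2048
Bit 12: 1 × 2^12 = 4096
Sum = 1 + 2 + 4 + 8 + 64 + 256 + 1024 + 2048 + 4096
= 7503


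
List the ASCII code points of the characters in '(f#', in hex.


String: '(f#'  (3 characters)
Per-character ASCII lookup:
  '(': special character: '(' = 40 → 0x28
  'f': lowercase starts at 97: 'f' = 97 + 5 = 102 → 0x66
  '#': special character: '#' = 35 → 0x23
= 0x28 0x66 0x23


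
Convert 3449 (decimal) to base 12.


Divide by 12 repeatedly:
3449 ÷ 12 = 287 remainder 5
287 ÷ 12 = 23 remainder 11
23 ÷ 12 = 1 remainder 11
1 ÷ 12 = 0 remainder 1
Reading remainders bottom-up:
= 1BB5


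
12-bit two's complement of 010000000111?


Original: 010000000111
Step 1 - Invert all bits: 101111111000
Step 2 - Add 1: 101111111000 + 1
= 101111111001 (represents -1031)


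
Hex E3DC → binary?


Each hex digit → 4 binary bits:
  E = 1110
  3 = 0011
  D = 1101
  C = 1100
Concatenate: 1110 0011 1101 1100
= 1110001111011100
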